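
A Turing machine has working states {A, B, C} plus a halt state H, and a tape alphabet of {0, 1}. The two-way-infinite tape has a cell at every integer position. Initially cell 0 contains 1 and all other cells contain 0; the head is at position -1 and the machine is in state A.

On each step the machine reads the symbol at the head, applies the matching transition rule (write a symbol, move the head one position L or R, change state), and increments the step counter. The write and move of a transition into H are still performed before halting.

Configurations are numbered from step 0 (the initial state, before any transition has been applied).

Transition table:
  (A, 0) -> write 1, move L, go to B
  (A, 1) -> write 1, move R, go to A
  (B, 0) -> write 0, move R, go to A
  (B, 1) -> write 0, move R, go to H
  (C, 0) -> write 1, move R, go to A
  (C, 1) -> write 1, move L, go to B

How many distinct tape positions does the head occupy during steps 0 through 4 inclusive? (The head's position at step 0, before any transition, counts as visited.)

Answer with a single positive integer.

Answer: 4

Derivation:
Step 1: in state A at pos -1, read 0 -> (A,0)->write 1,move L,goto B. Now: state=B, head=-2, tape[-3..1]=00110 (head:  ^)
Step 2: in state B at pos -2, read 0 -> (B,0)->write 0,move R,goto A. Now: state=A, head=-1, tape[-3..1]=00110 (head:   ^)
Step 3: in state A at pos -1, read 1 -> (A,1)->write 1,move R,goto A. Now: state=A, head=0, tape[-3..1]=00110 (head:    ^)
Step 4: in state A at pos 0, read 1 -> (A,1)->write 1,move R,goto A. Now: state=A, head=1, tape[-3..2]=001100 (head:     ^)
Head positions at steps 0..4: starting at -1, distinct positions visited = {-2, -1, 0, 1} -> 4 position(s)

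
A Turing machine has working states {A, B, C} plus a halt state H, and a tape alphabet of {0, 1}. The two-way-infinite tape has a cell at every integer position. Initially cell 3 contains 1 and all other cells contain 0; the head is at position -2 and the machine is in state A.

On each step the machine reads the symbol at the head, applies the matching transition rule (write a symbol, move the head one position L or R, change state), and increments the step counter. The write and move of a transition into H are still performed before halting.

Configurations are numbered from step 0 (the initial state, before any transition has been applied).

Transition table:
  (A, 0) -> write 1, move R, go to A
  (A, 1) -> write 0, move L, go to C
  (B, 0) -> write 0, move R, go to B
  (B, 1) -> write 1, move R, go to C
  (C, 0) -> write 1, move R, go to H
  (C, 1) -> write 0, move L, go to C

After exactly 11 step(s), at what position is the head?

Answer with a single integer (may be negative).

Step 1: in state A at pos -2, read 0 -> (A,0)->write 1,move R,goto A. Now: state=A, head=-1, tape[-3..4]=01000010 (head:   ^)
Step 2: in state A at pos -1, read 0 -> (A,0)->write 1,move R,goto A. Now: state=A, head=0, tape[-3..4]=01100010 (head:    ^)
Step 3: in state A at pos 0, read 0 -> (A,0)->write 1,move R,goto A. Now: state=A, head=1, tape[-3..4]=01110010 (head:     ^)
Step 4: in state A at pos 1, read 0 -> (A,0)->write 1,move R,goto A. Now: state=A, head=2, tape[-3..4]=01111010 (head:      ^)
Step 5: in state A at pos 2, read 0 -> (A,0)->write 1,move R,goto A. Now: state=A, head=3, tape[-3..4]=01111110 (head:       ^)
Step 6: in state A at pos 3, read 1 -> (A,1)->write 0,move L,goto C. Now: state=C, head=2, tape[-3..4]=01111100 (head:      ^)
Step 7: in state C at pos 2, read 1 -> (C,1)->write 0,move L,goto C. Now: state=C, head=1, tape[-3..4]=01111000 (head:     ^)
Step 8: in state C at pos 1, read 1 -> (C,1)->write 0,move L,goto C. Now: state=C, head=0, tape[-3..4]=01110000 (head:    ^)
Step 9: in state C at pos 0, read 1 -> (C,1)->write 0,move L,goto C. Now: state=C, head=-1, tape[-3..4]=01100000 (head:   ^)
Step 10: in state C at pos -1, read 1 -> (C,1)->write 0,move L,goto C. Now: state=C, head=-2, tape[-3..4]=01000000 (head:  ^)
Step 11: in state C at pos -2, read 1 -> (C,1)->write 0,move L,goto C. Now: state=C, head=-3, tape[-4..4]=000000000 (head:  ^)

Answer: -3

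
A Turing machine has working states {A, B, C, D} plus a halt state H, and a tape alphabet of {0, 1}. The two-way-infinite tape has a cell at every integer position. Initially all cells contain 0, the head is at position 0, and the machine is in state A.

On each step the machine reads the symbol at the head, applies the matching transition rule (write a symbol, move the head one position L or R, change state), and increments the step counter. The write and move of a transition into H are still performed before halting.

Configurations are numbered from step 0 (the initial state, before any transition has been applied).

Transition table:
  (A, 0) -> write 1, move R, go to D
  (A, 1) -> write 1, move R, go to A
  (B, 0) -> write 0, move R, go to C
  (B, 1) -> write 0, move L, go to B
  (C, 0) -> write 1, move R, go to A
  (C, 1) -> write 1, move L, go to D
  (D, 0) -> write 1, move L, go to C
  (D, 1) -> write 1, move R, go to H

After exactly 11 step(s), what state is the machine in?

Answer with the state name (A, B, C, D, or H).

Step 1: in state A at pos 0, read 0 -> (A,0)->write 1,move R,goto D. Now: state=D, head=1, tape[-1..2]=0100 (head:   ^)
Step 2: in state D at pos 1, read 0 -> (D,0)->write 1,move L,goto C. Now: state=C, head=0, tape[-1..2]=0110 (head:  ^)
Step 3: in state C at pos 0, read 1 -> (C,1)->write 1,move L,goto D. Now: state=D, head=-1, tape[-2..2]=00110 (head:  ^)
Step 4: in state D at pos -1, read 0 -> (D,0)->write 1,move L,goto C. Now: state=C, head=-2, tape[-3..2]=001110 (head:  ^)
Step 5: in state C at pos -2, read 0 -> (C,0)->write 1,move R,goto A. Now: state=A, head=-1, tape[-3..2]=011110 (head:   ^)
Step 6: in state A at pos -1, read 1 -> (A,1)->write 1,move R,goto A. Now: state=A, head=0, tape[-3..2]=011110 (head:    ^)
Step 7: in state A at pos 0, read 1 -> (A,1)->write 1,move R,goto A. Now: state=A, head=1, tape[-3..2]=011110 (head:     ^)
Step 8: in state A at pos 1, read 1 -> (A,1)->write 1,move R,goto A. Now: state=A, head=2, tape[-3..3]=0111100 (head:      ^)
Step 9: in state A at pos 2, read 0 -> (A,0)->write 1,move R,goto D. Now: state=D, head=3, tape[-3..4]=01111100 (head:       ^)
Step 10: in state D at pos 3, read 0 -> (D,0)->write 1,move L,goto C. Now: state=C, head=2, tape[-3..4]=01111110 (head:      ^)
Step 11: in state C at pos 2, read 1 -> (C,1)->write 1,move L,goto D. Now: state=D, head=1, tape[-3..4]=01111110 (head:     ^)

Answer: D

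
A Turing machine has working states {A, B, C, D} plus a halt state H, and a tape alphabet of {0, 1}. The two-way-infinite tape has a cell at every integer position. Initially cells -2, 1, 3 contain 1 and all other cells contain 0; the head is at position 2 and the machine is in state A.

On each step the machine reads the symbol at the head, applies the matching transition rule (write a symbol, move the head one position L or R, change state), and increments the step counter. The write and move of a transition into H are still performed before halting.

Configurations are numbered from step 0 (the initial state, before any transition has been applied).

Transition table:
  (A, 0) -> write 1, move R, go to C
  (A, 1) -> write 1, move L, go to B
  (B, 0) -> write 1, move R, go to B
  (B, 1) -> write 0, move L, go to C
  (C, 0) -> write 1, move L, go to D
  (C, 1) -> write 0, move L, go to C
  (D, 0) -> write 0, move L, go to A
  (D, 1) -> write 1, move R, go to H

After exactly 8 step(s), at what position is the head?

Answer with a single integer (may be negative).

Step 1: in state A at pos 2, read 0 -> (A,0)->write 1,move R,goto C. Now: state=C, head=3, tape[-3..4]=01001110 (head:       ^)
Step 2: in state C at pos 3, read 1 -> (C,1)->write 0,move L,goto C. Now: state=C, head=2, tape[-3..4]=01001100 (head:      ^)
Step 3: in state C at pos 2, read 1 -> (C,1)->write 0,move L,goto C. Now: state=C, head=1, tape[-3..4]=01001000 (head:     ^)
Step 4: in state C at pos 1, read 1 -> (C,1)->write 0,move L,goto C. Now: state=C, head=0, tape[-3..4]=01000000 (head:    ^)
Step 5: in state C at pos 0, read 0 -> (C,0)->write 1,move L,goto D. Now: state=D, head=-1, tape[-3..4]=01010000 (head:   ^)
Step 6: in state D at pos -1, read 0 -> (D,0)->write 0,move L,goto A. Now: state=A, head=-2, tape[-3..4]=01010000 (head:  ^)
Step 7: in state A at pos -2, read 1 -> (A,1)->write 1,move L,goto B. Now: state=B, head=-3, tape[-4..4]=001010000 (head:  ^)
Step 8: in state B at pos -3, read 0 -> (B,0)->write 1,move R,goto B. Now: state=B, head=-2, tape[-4..4]=011010000 (head:   ^)

Answer: -2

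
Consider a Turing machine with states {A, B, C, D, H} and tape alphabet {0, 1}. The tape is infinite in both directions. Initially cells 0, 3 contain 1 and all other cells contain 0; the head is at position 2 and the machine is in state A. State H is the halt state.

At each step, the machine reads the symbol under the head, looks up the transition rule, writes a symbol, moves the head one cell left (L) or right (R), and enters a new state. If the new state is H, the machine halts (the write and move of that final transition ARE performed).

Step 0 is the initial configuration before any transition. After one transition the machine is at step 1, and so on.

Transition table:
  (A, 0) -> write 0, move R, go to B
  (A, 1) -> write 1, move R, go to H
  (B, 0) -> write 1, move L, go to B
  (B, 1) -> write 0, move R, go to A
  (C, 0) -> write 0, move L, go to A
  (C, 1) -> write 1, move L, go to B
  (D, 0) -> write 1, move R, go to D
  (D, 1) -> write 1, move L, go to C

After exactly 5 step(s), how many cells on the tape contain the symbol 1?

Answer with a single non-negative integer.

Step 1: in state A at pos 2, read 0 -> (A,0)->write 0,move R,goto B. Now: state=B, head=3, tape[-1..4]=010010 (head:     ^)
Step 2: in state B at pos 3, read 1 -> (B,1)->write 0,move R,goto A. Now: state=A, head=4, tape[-1..5]=0100000 (head:      ^)
Step 3: in state A at pos 4, read 0 -> (A,0)->write 0,move R,goto B. Now: state=B, head=5, tape[-1..6]=01000000 (head:       ^)
Step 4: in state B at pos 5, read 0 -> (B,0)->write 1,move L,goto B. Now: state=B, head=4, tape[-1..6]=01000010 (head:      ^)
Step 5: in state B at pos 4, read 0 -> (B,0)->write 1,move L,goto B. Now: state=B, head=3, tape[-1..6]=01000110 (head:     ^)
Cells containing 1 after step 5: {0, 4, 5} -> 3 cell(s)

Answer: 3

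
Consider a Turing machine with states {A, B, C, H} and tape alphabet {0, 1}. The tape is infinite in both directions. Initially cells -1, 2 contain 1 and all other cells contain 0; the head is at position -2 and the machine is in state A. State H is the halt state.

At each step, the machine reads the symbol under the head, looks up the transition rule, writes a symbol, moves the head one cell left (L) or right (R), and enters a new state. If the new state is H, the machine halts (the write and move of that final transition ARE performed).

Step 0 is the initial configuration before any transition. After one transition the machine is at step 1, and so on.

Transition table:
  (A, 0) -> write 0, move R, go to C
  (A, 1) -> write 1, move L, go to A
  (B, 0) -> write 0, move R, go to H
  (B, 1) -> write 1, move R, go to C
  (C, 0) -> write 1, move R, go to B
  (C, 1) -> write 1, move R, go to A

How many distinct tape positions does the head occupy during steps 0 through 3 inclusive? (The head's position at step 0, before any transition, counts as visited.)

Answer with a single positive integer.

Step 1: in state A at pos -2, read 0 -> (A,0)->write 0,move R,goto C. Now: state=C, head=-1, tape[-3..3]=0010010 (head:   ^)
Step 2: in state C at pos -1, read 1 -> (C,1)->write 1,move R,goto A. Now: state=A, head=0, tape[-3..3]=0010010 (head:    ^)
Step 3: in state A at pos 0, read 0 -> (A,0)->write 0,move R,goto C. Now: state=C, head=1, tape[-3..3]=0010010 (head:     ^)
Head positions at steps 0..3: starting at -2, distinct positions visited = {-2, -1, 0, 1} -> 4 position(s)

Answer: 4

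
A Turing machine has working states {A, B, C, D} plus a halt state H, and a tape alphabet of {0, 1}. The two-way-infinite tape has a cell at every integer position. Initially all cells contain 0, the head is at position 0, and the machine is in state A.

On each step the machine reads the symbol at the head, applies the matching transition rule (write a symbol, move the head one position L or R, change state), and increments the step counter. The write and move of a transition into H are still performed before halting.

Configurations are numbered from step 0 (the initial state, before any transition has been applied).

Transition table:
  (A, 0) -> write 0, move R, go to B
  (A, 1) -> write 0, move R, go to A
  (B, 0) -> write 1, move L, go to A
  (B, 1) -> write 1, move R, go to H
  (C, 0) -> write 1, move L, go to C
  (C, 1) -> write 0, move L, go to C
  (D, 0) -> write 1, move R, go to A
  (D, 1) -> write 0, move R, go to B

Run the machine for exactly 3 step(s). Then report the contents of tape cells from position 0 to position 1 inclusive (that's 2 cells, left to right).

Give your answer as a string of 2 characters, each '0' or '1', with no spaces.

Answer: 01

Derivation:
Step 1: in state A at pos 0, read 0 -> (A,0)->write 0,move R,goto B. Now: state=B, head=1, tape[-1..2]=0000 (head:   ^)
Step 2: in state B at pos 1, read 0 -> (B,0)->write 1,move L,goto A. Now: state=A, head=0, tape[-1..2]=0010 (head:  ^)
Step 3: in state A at pos 0, read 0 -> (A,0)->write 0,move R,goto B. Now: state=B, head=1, tape[-1..2]=0010 (head:   ^)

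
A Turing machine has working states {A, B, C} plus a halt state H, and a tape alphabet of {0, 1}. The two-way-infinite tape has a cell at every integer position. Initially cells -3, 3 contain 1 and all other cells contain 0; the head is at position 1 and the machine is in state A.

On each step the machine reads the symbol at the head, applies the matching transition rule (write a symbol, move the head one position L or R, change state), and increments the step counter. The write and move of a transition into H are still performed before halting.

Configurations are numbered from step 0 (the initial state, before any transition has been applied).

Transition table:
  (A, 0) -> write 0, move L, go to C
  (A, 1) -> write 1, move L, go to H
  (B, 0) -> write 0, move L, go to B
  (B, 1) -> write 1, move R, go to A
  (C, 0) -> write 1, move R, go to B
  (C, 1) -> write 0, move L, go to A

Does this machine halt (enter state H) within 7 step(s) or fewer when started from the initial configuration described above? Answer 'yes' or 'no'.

Answer: no

Derivation:
Step 1: in state A at pos 1, read 0 -> (A,0)->write 0,move L,goto C. Now: state=C, head=0, tape[-4..4]=010000010 (head:     ^)
Step 2: in state C at pos 0, read 0 -> (C,0)->write 1,move R,goto B. Now: state=B, head=1, tape[-4..4]=010010010 (head:      ^)
Step 3: in state B at pos 1, read 0 -> (B,0)->write 0,move L,goto B. Now: state=B, head=0, tape[-4..4]=010010010 (head:     ^)
Step 4: in state B at pos 0, read 1 -> (B,1)->write 1,move R,goto A. Now: state=A, head=1, tape[-4..4]=010010010 (head:      ^)
Step 5: in state A at pos 1, read 0 -> (A,0)->write 0,move L,goto C. Now: state=C, head=0, tape[-4..4]=010010010 (head:     ^)
Step 6: in state C at pos 0, read 1 -> (C,1)->write 0,move L,goto A. Now: state=A, head=-1, tape[-4..4]=010000010 (head:    ^)
Step 7: in state A at pos -1, read 0 -> (A,0)->write 0,move L,goto C. Now: state=C, head=-2, tape[-4..4]=010000010 (head:   ^)
After 7 step(s): state = C (not H) -> not halted within 7 -> no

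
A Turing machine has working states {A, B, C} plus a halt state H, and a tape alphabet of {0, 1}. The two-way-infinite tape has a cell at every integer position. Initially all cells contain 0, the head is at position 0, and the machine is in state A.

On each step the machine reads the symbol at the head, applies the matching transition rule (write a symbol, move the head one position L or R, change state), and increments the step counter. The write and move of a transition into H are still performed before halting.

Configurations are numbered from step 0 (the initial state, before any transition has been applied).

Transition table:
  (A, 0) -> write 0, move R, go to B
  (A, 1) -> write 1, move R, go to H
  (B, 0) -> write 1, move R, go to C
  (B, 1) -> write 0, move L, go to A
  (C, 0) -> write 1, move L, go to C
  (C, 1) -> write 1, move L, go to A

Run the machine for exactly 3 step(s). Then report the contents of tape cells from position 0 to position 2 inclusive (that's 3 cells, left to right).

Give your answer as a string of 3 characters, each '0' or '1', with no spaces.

Answer: 011

Derivation:
Step 1: in state A at pos 0, read 0 -> (A,0)->write 0,move R,goto B. Now: state=B, head=1, tape[-1..2]=0000 (head:   ^)
Step 2: in state B at pos 1, read 0 -> (B,0)->write 1,move R,goto C. Now: state=C, head=2, tape[-1..3]=00100 (head:    ^)
Step 3: in state C at pos 2, read 0 -> (C,0)->write 1,move L,goto C. Now: state=C, head=1, tape[-1..3]=00110 (head:   ^)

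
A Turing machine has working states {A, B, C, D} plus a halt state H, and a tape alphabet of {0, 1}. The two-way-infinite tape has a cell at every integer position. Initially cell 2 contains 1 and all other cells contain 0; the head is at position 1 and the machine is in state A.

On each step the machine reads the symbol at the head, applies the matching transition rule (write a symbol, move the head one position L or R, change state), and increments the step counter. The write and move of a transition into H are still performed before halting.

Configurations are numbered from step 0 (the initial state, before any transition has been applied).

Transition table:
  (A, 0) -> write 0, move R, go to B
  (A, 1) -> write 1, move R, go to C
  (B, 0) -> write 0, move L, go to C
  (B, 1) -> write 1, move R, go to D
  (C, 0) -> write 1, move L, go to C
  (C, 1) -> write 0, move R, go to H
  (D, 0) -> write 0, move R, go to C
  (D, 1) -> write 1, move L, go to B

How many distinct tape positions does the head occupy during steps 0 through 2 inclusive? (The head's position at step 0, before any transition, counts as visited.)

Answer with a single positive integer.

Answer: 3

Derivation:
Step 1: in state A at pos 1, read 0 -> (A,0)->write 0,move R,goto B. Now: state=B, head=2, tape[0..3]=0010 (head:   ^)
Step 2: in state B at pos 2, read 1 -> (B,1)->write 1,move R,goto D. Now: state=D, head=3, tape[0..4]=00100 (head:    ^)
Head positions at steps 0..2: starting at 1, distinct positions visited = {1, 2, 3} -> 3 position(s)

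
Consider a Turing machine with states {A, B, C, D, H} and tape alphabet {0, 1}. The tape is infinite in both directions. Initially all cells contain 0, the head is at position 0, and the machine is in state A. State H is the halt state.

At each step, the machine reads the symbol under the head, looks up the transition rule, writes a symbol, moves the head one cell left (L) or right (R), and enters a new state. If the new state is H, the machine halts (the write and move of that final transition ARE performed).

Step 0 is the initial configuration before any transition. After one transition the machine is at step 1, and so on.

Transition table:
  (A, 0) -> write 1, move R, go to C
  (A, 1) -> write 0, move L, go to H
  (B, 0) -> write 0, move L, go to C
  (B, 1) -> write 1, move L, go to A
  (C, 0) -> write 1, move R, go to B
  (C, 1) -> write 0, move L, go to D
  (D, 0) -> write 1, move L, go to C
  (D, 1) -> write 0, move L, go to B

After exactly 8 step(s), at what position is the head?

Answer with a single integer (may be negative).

Answer: -2

Derivation:
Step 1: in state A at pos 0, read 0 -> (A,0)->write 1,move R,goto C. Now: state=C, head=1, tape[-1..2]=0100 (head:   ^)
Step 2: in state C at pos 1, read 0 -> (C,0)->write 1,move R,goto B. Now: state=B, head=2, tape[-1..3]=01100 (head:    ^)
Step 3: in state B at pos 2, read 0 -> (B,0)->write 0,move L,goto C. Now: state=C, head=1, tape[-1..3]=01100 (head:   ^)
Step 4: in state C at pos 1, read 1 -> (C,1)->write 0,move L,goto D. Now: state=D, head=0, tape[-1..3]=01000 (head:  ^)
Step 5: in state D at pos 0, read 1 -> (D,1)->write 0,move L,goto B. Now: state=B, head=-1, tape[-2..3]=000000 (head:  ^)
Step 6: in state B at pos -1, read 0 -> (B,0)->write 0,move L,goto C. Now: state=C, head=-2, tape[-3..3]=0000000 (head:  ^)
Step 7: in state C at pos -2, read 0 -> (C,0)->write 1,move R,goto B. Now: state=B, head=-1, tape[-3..3]=0100000 (head:   ^)
Step 8: in state B at pos -1, read 0 -> (B,0)->write 0,move L,goto C. Now: state=C, head=-2, tape[-3..3]=0100000 (head:  ^)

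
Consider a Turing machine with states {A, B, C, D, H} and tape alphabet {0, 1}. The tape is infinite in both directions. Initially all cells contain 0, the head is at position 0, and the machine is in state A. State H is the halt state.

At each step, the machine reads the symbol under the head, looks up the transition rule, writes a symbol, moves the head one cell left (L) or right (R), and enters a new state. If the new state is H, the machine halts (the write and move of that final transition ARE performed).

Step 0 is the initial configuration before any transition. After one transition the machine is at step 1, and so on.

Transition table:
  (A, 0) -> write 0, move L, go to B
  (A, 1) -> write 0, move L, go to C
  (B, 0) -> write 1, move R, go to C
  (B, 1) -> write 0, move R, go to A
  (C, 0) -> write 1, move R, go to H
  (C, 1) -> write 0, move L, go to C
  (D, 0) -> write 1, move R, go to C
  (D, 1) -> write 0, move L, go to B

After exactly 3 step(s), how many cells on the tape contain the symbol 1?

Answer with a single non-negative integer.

Step 1: in state A at pos 0, read 0 -> (A,0)->write 0,move L,goto B. Now: state=B, head=-1, tape[-2..1]=0000 (head:  ^)
Step 2: in state B at pos -1, read 0 -> (B,0)->write 1,move R,goto C. Now: state=C, head=0, tape[-2..1]=0100 (head:   ^)
Step 3: in state C at pos 0, read 0 -> (C,0)->write 1,move R,goto H. Now: state=H, head=1, tape[-2..2]=01100 (head:    ^)
Cells containing 1 after step 3: {-1, 0} -> 2 cell(s)

Answer: 2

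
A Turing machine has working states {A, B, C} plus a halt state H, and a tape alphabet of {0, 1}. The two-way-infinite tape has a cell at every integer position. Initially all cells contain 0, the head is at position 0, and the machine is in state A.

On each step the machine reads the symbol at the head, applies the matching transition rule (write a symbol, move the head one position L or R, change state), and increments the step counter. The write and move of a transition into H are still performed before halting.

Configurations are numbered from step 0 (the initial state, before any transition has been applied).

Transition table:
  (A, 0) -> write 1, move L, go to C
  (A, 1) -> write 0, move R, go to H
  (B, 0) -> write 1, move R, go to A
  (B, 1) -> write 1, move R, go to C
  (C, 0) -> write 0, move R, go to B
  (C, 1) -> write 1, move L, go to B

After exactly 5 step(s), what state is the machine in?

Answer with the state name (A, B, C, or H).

Answer: A

Derivation:
Step 1: in state A at pos 0, read 0 -> (A,0)->write 1,move L,goto C. Now: state=C, head=-1, tape[-2..1]=0010 (head:  ^)
Step 2: in state C at pos -1, read 0 -> (C,0)->write 0,move R,goto B. Now: state=B, head=0, tape[-2..1]=0010 (head:   ^)
Step 3: in state B at pos 0, read 1 -> (B,1)->write 1,move R,goto C. Now: state=C, head=1, tape[-2..2]=00100 (head:    ^)
Step 4: in state C at pos 1, read 0 -> (C,0)->write 0,move R,goto B. Now: state=B, head=2, tape[-2..3]=001000 (head:     ^)
Step 5: in state B at pos 2, read 0 -> (B,0)->write 1,move R,goto A. Now: state=A, head=3, tape[-2..4]=0010100 (head:      ^)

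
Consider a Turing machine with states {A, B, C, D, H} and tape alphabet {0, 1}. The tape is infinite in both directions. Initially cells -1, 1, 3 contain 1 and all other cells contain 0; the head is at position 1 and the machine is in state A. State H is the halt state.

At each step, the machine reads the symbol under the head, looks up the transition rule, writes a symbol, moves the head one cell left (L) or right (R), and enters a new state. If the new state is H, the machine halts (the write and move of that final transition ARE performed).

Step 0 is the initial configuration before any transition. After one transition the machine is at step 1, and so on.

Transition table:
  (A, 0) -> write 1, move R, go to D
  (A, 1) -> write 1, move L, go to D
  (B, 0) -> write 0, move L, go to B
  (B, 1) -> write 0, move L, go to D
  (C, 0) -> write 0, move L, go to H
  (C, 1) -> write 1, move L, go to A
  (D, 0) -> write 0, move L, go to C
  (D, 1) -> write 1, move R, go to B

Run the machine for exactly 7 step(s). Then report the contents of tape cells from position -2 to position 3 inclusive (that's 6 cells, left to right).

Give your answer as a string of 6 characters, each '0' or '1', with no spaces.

Answer: 100101

Derivation:
Step 1: in state A at pos 1, read 1 -> (A,1)->write 1,move L,goto D. Now: state=D, head=0, tape[-2..4]=0101010 (head:   ^)
Step 2: in state D at pos 0, read 0 -> (D,0)->write 0,move L,goto C. Now: state=C, head=-1, tape[-2..4]=0101010 (head:  ^)
Step 3: in state C at pos -1, read 1 -> (C,1)->write 1,move L,goto A. Now: state=A, head=-2, tape[-3..4]=00101010 (head:  ^)
Step 4: in state A at pos -2, read 0 -> (A,0)->write 1,move R,goto D. Now: state=D, head=-1, tape[-3..4]=01101010 (head:   ^)
Step 5: in state D at pos -1, read 1 -> (D,1)->write 1,move R,goto B. Now: state=B, head=0, tape[-3..4]=01101010 (head:    ^)
Step 6: in state B at pos 0, read 0 -> (B,0)->write 0,move L,goto B. Now: state=B, head=-1, tape[-3..4]=01101010 (head:   ^)
Step 7: in state B at pos -1, read 1 -> (B,1)->write 0,move L,goto D. Now: state=D, head=-2, tape[-3..4]=01001010 (head:  ^)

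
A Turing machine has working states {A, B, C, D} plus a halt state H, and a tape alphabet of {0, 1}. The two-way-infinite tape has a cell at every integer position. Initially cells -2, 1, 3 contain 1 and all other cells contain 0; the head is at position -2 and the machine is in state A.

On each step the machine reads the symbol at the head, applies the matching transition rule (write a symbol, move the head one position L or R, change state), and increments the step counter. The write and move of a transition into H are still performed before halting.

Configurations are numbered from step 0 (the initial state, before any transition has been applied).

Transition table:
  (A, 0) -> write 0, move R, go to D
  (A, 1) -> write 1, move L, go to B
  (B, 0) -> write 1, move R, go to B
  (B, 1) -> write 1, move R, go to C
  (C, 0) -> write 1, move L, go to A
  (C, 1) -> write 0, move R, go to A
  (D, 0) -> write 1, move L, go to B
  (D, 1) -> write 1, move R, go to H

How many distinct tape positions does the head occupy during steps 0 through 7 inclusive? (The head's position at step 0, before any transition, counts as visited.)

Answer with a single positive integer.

Step 1: in state A at pos -2, read 1 -> (A,1)->write 1,move L,goto B. Now: state=B, head=-3, tape[-4..4]=001001010 (head:  ^)
Step 2: in state B at pos -3, read 0 -> (B,0)->write 1,move R,goto B. Now: state=B, head=-2, tape[-4..4]=011001010 (head:   ^)
Step 3: in state B at pos -2, read 1 -> (B,1)->write 1,move R,goto C. Now: state=C, head=-1, tape[-4..4]=011001010 (head:    ^)
Step 4: in state C at pos -1, read 0 -> (C,0)->write 1,move L,goto A. Now: state=A, head=-2, tape[-4..4]=011101010 (head:   ^)
Step 5: in state A at pos -2, read 1 -> (A,1)->write 1,move L,goto B. Now: state=B, head=-3, tape[-4..4]=011101010 (head:  ^)
Step 6: in state B at pos -3, read 1 -> (B,1)->write 1,move R,goto C. Now: state=C, head=-2, tape[-4..4]=011101010 (head:   ^)
Step 7: in state C at pos -2, read 1 -> (C,1)->write 0,move R,goto A. Now: state=A, head=-1, tape[-4..4]=010101010 (head:    ^)
Head positions at steps 0..7: starting at -2, distinct positions visited = {-3, -2, -1} -> 3 position(s)

Answer: 3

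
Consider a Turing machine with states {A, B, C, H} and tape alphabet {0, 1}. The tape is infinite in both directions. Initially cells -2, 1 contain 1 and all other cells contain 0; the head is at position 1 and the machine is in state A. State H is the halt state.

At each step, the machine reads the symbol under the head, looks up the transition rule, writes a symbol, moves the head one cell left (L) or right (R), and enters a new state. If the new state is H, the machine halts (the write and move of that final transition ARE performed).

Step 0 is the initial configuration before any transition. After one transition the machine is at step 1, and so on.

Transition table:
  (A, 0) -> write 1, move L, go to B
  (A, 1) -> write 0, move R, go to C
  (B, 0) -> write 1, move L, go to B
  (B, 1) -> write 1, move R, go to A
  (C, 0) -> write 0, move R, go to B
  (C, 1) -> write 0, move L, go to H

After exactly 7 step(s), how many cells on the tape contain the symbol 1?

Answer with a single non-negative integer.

Step 1: in state A at pos 1, read 1 -> (A,1)->write 0,move R,goto C. Now: state=C, head=2, tape[-3..3]=0100000 (head:      ^)
Step 2: in state C at pos 2, read 0 -> (C,0)->write 0,move R,goto B. Now: state=B, head=3, tape[-3..4]=01000000 (head:       ^)
Step 3: in state B at pos 3, read 0 -> (B,0)->write 1,move L,goto B. Now: state=B, head=2, tape[-3..4]=01000010 (head:      ^)
Step 4: in state B at pos 2, read 0 -> (B,0)->write 1,move L,goto B. Now: state=B, head=1, tape[-3..4]=01000110 (head:     ^)
Step 5: in state B at pos 1, read 0 -> (B,0)->write 1,move L,goto B. Now: state=B, head=0, tape[-3..4]=01001110 (head:    ^)
Step 6: in state B at pos 0, read 0 -> (B,0)->write 1,move L,goto B. Now: state=B, head=-1, tape[-3..4]=01011110 (head:   ^)
Step 7: in state B at pos -1, read 0 -> (B,0)->write 1,move L,goto B. Now: state=B, head=-2, tape[-3..4]=01111110 (head:  ^)
Cells containing 1 after step 7: {-2, -1, 0, 1, 2, 3} -> 6 cell(s)

Answer: 6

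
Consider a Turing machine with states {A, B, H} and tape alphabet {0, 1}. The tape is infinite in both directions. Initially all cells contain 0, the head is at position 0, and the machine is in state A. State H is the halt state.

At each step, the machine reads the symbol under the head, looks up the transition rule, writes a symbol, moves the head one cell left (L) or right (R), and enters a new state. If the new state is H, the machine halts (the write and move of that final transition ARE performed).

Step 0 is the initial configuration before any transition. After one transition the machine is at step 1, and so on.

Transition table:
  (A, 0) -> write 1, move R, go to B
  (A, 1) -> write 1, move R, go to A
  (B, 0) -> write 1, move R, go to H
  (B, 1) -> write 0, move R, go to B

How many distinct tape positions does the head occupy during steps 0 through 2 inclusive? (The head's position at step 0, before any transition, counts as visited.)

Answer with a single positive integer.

Answer: 3

Derivation:
Step 1: in state A at pos 0, read 0 -> (A,0)->write 1,move R,goto B. Now: state=B, head=1, tape[-1..2]=0100 (head:   ^)
Step 2: in state B at pos 1, read 0 -> (B,0)->write 1,move R,goto H. Now: state=H, head=2, tape[-1..3]=01100 (head:    ^)
Head positions at steps 0..2: starting at 0, distinct positions visited = {0, 1, 2} -> 3 position(s)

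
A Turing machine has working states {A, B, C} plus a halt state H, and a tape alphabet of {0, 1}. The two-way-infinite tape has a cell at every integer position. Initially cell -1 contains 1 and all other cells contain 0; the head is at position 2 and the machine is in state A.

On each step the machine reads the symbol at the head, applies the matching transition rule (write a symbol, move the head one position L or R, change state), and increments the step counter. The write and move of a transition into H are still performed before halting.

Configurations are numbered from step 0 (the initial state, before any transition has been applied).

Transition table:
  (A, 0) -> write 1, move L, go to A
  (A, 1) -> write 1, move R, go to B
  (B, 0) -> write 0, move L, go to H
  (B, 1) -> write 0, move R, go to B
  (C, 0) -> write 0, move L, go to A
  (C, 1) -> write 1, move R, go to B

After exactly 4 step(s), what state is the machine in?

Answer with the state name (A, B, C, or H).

Answer: B

Derivation:
Step 1: in state A at pos 2, read 0 -> (A,0)->write 1,move L,goto A. Now: state=A, head=1, tape[-2..3]=010010 (head:    ^)
Step 2: in state A at pos 1, read 0 -> (A,0)->write 1,move L,goto A. Now: state=A, head=0, tape[-2..3]=010110 (head:   ^)
Step 3: in state A at pos 0, read 0 -> (A,0)->write 1,move L,goto A. Now: state=A, head=-1, tape[-2..3]=011110 (head:  ^)
Step 4: in state A at pos -1, read 1 -> (A,1)->write 1,move R,goto B. Now: state=B, head=0, tape[-2..3]=011110 (head:   ^)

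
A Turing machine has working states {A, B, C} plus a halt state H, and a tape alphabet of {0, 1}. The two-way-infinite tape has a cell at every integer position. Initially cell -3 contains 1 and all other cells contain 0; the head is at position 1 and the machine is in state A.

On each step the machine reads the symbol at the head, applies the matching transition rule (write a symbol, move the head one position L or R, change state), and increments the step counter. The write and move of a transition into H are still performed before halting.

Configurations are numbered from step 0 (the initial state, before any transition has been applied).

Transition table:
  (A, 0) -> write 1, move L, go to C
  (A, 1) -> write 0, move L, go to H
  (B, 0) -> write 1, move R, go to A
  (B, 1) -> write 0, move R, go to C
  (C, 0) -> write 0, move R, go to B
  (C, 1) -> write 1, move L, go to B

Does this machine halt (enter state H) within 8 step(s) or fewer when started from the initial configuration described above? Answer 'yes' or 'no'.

Step 1: in state A at pos 1, read 0 -> (A,0)->write 1,move L,goto C. Now: state=C, head=0, tape[-4..2]=0100010 (head:     ^)
Step 2: in state C at pos 0, read 0 -> (C,0)->write 0,move R,goto B. Now: state=B, head=1, tape[-4..2]=0100010 (head:      ^)
Step 3: in state B at pos 1, read 1 -> (B,1)->write 0,move R,goto C. Now: state=C, head=2, tape[-4..3]=01000000 (head:       ^)
Step 4: in state C at pos 2, read 0 -> (C,0)->write 0,move R,goto B. Now: state=B, head=3, tape[-4..4]=010000000 (head:        ^)
Step 5: in state B at pos 3, read 0 -> (B,0)->write 1,move R,goto A. Now: state=A, head=4, tape[-4..5]=0100000100 (head:         ^)
Step 6: in state A at pos 4, read 0 -> (A,0)->write 1,move L,goto C. Now: state=C, head=3, tape[-4..5]=0100000110 (head:        ^)
Step 7: in state C at pos 3, read 1 -> (C,1)->write 1,move L,goto B. Now: state=B, head=2, tape[-4..5]=0100000110 (head:       ^)
Step 8: in state B at pos 2, read 0 -> (B,0)->write 1,move R,goto A. Now: state=A, head=3, tape[-4..5]=0100001110 (head:        ^)
After 8 step(s): state = A (not H) -> not halted within 8 -> no

Answer: no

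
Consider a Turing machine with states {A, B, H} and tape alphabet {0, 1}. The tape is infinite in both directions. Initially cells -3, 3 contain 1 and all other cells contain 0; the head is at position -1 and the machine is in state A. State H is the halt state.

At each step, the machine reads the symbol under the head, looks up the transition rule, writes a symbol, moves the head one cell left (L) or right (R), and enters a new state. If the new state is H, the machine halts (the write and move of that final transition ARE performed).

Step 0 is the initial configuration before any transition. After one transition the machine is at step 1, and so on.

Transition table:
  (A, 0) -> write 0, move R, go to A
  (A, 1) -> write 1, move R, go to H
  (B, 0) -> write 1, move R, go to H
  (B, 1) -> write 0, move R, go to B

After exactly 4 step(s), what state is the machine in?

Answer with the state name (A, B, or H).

Answer: A

Derivation:
Step 1: in state A at pos -1, read 0 -> (A,0)->write 0,move R,goto A. Now: state=A, head=0, tape[-4..4]=010000010 (head:     ^)
Step 2: in state A at pos 0, read 0 -> (A,0)->write 0,move R,goto A. Now: state=A, head=1, tape[-4..4]=010000010 (head:      ^)
Step 3: in state A at pos 1, read 0 -> (A,0)->write 0,move R,goto A. Now: state=A, head=2, tape[-4..4]=010000010 (head:       ^)
Step 4: in state A at pos 2, read 0 -> (A,0)->write 0,move R,goto A. Now: state=A, head=3, tape[-4..4]=010000010 (head:        ^)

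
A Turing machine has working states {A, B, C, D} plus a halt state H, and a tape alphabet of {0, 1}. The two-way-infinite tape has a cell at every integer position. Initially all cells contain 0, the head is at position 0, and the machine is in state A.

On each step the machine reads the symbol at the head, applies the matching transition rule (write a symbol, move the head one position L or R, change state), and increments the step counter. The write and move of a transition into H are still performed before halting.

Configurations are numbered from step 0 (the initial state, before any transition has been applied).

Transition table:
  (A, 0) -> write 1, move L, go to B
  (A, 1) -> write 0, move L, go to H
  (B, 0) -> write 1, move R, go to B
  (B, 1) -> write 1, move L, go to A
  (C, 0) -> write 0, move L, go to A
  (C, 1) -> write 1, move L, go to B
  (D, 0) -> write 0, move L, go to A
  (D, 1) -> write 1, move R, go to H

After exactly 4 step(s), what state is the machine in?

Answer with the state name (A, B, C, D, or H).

Answer: H

Derivation:
Step 1: in state A at pos 0, read 0 -> (A,0)->write 1,move L,goto B. Now: state=B, head=-1, tape[-2..1]=0010 (head:  ^)
Step 2: in state B at pos -1, read 0 -> (B,0)->write 1,move R,goto B. Now: state=B, head=0, tape[-2..1]=0110 (head:   ^)
Step 3: in state B at pos 0, read 1 -> (B,1)->write 1,move L,goto A. Now: state=A, head=-1, tape[-2..1]=0110 (head:  ^)
Step 4: in state A at pos -1, read 1 -> (A,1)->write 0,move L,goto H. Now: state=H, head=-2, tape[-3..1]=00010 (head:  ^)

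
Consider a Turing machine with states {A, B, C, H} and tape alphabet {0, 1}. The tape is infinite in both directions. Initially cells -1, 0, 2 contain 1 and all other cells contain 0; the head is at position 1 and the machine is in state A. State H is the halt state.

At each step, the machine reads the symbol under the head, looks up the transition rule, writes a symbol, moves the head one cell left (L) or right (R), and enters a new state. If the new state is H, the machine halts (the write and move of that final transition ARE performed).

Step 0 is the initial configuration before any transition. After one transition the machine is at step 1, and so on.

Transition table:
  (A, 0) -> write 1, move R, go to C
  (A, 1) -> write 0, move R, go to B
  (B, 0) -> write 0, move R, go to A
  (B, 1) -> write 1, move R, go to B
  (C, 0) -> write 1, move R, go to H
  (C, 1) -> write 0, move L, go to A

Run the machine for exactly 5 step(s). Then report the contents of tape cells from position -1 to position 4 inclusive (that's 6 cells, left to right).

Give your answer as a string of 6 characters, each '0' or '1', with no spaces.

Answer: 110010

Derivation:
Step 1: in state A at pos 1, read 0 -> (A,0)->write 1,move R,goto C. Now: state=C, head=2, tape[-2..3]=011110 (head:     ^)
Step 2: in state C at pos 2, read 1 -> (C,1)->write 0,move L,goto A. Now: state=A, head=1, tape[-2..3]=011100 (head:    ^)
Step 3: in state A at pos 1, read 1 -> (A,1)->write 0,move R,goto B. Now: state=B, head=2, tape[-2..3]=011000 (head:     ^)
Step 4: in state B at pos 2, read 0 -> (B,0)->write 0,move R,goto A. Now: state=A, head=3, tape[-2..4]=0110000 (head:      ^)
Step 5: in state A at pos 3, read 0 -> (A,0)->write 1,move R,goto C. Now: state=C, head=4, tape[-2..5]=01100100 (head:       ^)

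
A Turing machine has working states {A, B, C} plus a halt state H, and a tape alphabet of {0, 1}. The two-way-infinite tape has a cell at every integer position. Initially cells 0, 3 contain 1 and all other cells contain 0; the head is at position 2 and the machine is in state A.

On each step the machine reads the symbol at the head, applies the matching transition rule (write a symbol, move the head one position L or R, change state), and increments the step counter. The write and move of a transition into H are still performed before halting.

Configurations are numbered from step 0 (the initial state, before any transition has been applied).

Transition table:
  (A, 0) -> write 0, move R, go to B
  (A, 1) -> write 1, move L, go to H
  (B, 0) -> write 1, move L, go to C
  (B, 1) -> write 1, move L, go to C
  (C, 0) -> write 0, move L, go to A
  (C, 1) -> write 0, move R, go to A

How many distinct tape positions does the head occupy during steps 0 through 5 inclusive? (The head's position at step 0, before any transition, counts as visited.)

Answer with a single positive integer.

Step 1: in state A at pos 2, read 0 -> (A,0)->write 0,move R,goto B. Now: state=B, head=3, tape[-1..4]=010010 (head:     ^)
Step 2: in state B at pos 3, read 1 -> (B,1)->write 1,move L,goto C. Now: state=C, head=2, tape[-1..4]=010010 (head:    ^)
Step 3: in state C at pos 2, read 0 -> (C,0)->write 0,move L,goto A. Now: state=A, head=1, tape[-1..4]=010010 (head:   ^)
Step 4: in state A at pos 1, read 0 -> (A,0)->write 0,move R,goto B. Now: state=B, head=2, tape[-1..4]=010010 (head:    ^)
Step 5: in state B at pos 2, read 0 -> (B,0)->write 1,move L,goto C. Now: state=C, head=1, tape[-1..4]=010110 (head:   ^)
Head positions at steps 0..5: starting at 2, distinct positions visited = {1, 2, 3} -> 3 position(s)

Answer: 3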